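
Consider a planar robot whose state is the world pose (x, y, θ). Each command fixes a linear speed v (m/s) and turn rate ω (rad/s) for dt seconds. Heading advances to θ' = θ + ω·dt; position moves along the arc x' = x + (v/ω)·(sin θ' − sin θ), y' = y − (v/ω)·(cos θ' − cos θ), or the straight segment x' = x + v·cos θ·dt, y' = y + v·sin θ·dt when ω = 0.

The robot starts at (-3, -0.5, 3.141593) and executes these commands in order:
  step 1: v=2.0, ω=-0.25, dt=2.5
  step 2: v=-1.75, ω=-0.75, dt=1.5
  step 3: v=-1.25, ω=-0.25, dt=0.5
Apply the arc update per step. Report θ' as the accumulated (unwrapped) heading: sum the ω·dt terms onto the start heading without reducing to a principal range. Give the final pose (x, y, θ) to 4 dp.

(-6.8995, -1.9023, 1.2666)

step 1: θ'=2.5166 (R=-8.0000) → pose (-7.6808, 1.0123, 2.5166)
step 2: θ'=1.3916 (R=2.3333) → pose (-6.7500, -1.2959, 1.3916)
step 3: θ'=1.2666 (R=5.0000) → pose (-6.8995, -1.9023, 1.2666)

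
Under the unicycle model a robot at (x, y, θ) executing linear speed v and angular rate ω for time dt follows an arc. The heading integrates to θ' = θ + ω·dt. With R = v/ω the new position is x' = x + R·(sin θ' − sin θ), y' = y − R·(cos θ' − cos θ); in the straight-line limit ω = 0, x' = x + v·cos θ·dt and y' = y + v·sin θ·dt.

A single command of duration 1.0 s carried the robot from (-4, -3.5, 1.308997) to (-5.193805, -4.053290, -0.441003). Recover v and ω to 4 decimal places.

Δθ = -0.441003 − 1.308997 = -1.750000
ω = Δθ/dt = -1.750000/1.0 = -1.7500
R = Δx/(sin θ' − sin θ) = 0.8571
v = R·ω = 0.8571·-1.7500 = -1.5000

v = -1.5000, ω = -1.7500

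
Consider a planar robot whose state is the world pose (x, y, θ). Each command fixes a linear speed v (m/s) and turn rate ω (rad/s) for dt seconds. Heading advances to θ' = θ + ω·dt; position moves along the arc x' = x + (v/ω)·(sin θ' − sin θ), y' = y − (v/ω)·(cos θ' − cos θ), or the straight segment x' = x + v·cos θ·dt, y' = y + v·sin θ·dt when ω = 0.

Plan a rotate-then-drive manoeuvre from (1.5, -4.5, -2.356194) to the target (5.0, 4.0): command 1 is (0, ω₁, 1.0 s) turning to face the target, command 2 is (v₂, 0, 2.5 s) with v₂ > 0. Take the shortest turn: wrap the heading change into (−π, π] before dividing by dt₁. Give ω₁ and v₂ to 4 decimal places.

ω₁ = -2.7468, v₂ = 3.6770

heading to target = atan2(4−-4.5, 5−1.5) = 1.1802
Δθ = wrap(1.1802 − -2.3562) = -2.7468; ω₁ = Δθ/dt₁ = -2.7468
distance = √((5−1.5)² + (4−-4.5)²) = 9.1924; v₂ = distance/dt₂ = 3.6770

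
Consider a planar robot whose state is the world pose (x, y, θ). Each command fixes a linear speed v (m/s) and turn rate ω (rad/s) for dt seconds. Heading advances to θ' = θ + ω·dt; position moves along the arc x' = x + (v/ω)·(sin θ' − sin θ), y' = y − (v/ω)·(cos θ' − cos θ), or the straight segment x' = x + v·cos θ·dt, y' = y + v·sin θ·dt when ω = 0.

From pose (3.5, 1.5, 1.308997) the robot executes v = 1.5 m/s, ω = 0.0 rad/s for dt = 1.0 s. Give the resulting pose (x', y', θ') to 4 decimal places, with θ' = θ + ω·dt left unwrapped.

(3.8882, 2.9489, 1.3090)

θ' = 1.3090 + 0.0·1.0 = 1.3090
ω = 0 → straight: x' = 3.5 + 1.5·cos(1.3090)·1.0 = 3.8882
y' = 1.5 + 1.5·sin(1.3090)·1.0 = 2.9489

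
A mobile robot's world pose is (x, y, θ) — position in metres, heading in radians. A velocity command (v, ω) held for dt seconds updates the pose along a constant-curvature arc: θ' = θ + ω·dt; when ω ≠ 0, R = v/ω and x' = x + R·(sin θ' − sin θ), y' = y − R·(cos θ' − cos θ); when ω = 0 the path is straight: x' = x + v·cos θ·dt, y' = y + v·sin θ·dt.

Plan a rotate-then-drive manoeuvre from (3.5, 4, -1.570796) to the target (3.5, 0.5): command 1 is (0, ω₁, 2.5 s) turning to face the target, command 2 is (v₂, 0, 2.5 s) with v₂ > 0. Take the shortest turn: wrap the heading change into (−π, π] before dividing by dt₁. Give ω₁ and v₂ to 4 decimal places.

ω₁ = 0.0000, v₂ = 1.4000

heading to target = atan2(0.5−4, 3.5−3.5) = -1.5708
Δθ = wrap(-1.5708 − -1.5708) = 0.0000; ω₁ = Δθ/dt₁ = 0.0000
distance = √((3.5−3.5)² + (0.5−4)²) = 3.5000; v₂ = distance/dt₂ = 1.4000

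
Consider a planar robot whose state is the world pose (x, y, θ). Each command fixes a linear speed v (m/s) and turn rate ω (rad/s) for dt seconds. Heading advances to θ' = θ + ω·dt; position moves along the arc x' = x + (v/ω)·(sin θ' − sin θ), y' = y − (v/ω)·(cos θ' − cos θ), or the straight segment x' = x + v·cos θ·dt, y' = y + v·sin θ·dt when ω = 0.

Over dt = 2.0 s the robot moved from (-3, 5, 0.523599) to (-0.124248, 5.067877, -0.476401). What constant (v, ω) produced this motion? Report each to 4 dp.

v = 1.5000, ω = -0.5000

Δθ = -0.476401 − 0.523599 = -1.000000
ω = Δθ/dt = -1.000000/2.0 = -0.5000
R = Δx/(sin θ' − sin θ) = -3.0000
v = R·ω = -3.0000·-0.5000 = 1.5000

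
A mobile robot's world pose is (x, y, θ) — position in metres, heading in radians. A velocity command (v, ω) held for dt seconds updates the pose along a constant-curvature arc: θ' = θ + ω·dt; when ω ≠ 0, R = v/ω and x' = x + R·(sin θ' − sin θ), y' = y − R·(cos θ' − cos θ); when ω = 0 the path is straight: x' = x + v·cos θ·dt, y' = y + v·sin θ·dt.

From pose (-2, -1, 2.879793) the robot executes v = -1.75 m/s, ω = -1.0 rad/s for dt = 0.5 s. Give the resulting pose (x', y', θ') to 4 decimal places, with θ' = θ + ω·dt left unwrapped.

θ' = 2.8798 + -1.0·0.5 = 2.3798
R = v/ω = -1.75/-1.0 = 1.7500
x' = -2 + 1.7500·(sin 2.3798 − sin 2.8798) = -1.2450
y' = -1 − 1.7500·(cos 2.3798 − cos 2.8798) = -1.4241

(-1.2450, -1.4241, 2.3798)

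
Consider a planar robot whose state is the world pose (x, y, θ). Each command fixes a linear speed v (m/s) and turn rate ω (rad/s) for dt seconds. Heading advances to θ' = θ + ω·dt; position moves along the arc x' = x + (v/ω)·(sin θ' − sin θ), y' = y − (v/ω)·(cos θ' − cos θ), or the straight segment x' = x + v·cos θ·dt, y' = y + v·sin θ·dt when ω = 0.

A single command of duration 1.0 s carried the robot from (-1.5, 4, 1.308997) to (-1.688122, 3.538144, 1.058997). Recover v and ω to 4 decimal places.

v = -0.5000, ω = -0.2500

Δθ = 1.058997 − 1.308997 = -0.250000
ω = Δθ/dt = -0.250000/1.0 = -0.2500
R = −Δy/(cos θ' − cos θ) = 2.0000
v = R·ω = 2.0000·-0.2500 = -0.5000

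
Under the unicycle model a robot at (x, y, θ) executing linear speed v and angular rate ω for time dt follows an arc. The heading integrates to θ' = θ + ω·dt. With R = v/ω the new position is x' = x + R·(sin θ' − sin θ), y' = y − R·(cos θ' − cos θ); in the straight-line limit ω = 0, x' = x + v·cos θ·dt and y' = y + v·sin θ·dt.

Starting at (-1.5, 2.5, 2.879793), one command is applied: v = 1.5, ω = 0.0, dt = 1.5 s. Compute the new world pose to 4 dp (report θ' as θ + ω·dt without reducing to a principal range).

(-3.6733, 3.0823, 2.8798)

θ' = 2.8798 + 0.0·1.5 = 2.8798
ω = 0 → straight: x' = -1.5 + 1.5·cos(2.8798)·1.5 = -3.6733
y' = 2.5 + 1.5·sin(2.8798)·1.5 = 3.0823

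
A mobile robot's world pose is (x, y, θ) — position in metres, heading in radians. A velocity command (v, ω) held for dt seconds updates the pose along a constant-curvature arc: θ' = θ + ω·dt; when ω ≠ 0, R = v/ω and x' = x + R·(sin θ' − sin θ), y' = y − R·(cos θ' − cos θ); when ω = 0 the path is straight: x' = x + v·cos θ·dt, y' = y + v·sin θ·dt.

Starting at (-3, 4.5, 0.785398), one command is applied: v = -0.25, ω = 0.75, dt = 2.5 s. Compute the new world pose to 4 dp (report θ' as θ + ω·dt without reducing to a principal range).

θ' = 0.7854 + 0.75·2.5 = 2.6604
R = v/ω = -0.25/0.75 = -0.3333
x' = -3 + -0.3333·(sin 2.6604 − sin 0.7854) = -2.9186
y' = 4.5 − -0.3333·(cos 2.6604 − cos 0.7854) = 3.9688

(-2.9186, 3.9688, 2.6604)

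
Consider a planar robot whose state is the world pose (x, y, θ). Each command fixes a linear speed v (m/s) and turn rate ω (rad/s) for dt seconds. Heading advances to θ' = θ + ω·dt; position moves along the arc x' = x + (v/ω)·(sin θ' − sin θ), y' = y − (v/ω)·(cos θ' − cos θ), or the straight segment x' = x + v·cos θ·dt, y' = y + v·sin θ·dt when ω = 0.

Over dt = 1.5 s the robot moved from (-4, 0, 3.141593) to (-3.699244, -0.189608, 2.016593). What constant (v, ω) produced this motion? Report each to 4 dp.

v = -0.2500, ω = -0.7500

Δθ = 2.016593 − 3.141593 = -1.125000
ω = Δθ/dt = -1.125000/1.5 = -0.7500
R = Δx/(sin θ' − sin θ) = 0.3333
v = R·ω = 0.3333·-0.7500 = -0.2500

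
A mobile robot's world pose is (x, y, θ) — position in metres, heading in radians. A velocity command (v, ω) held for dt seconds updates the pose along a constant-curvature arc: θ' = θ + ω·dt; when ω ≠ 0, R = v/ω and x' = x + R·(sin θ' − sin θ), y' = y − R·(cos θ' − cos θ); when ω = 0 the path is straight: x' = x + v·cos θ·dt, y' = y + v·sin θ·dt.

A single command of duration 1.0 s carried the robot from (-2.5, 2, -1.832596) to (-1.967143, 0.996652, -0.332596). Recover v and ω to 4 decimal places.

v = 1.2500, ω = 1.5000

Δθ = -0.332596 − -1.832596 = 1.500000
ω = Δθ/dt = 1.500000/1.0 = 1.5000
R = −Δy/(cos θ' − cos θ) = 0.8333
v = R·ω = 0.8333·1.5000 = 1.2500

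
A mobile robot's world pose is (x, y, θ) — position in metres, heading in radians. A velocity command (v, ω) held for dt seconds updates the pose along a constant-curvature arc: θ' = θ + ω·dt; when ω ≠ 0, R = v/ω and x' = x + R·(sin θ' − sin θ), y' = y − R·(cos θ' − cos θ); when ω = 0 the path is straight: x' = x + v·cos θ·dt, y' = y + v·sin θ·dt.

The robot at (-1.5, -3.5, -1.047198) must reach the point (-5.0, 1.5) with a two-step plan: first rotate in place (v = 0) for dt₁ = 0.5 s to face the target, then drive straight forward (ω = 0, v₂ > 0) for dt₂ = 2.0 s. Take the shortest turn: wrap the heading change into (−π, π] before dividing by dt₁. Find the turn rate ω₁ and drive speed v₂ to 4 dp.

ω₁ = -6.1089, v₂ = 3.0516

heading to target = atan2(1.5−-3.5, -5−-1.5) = 2.1815
Δθ = wrap(2.1815 − -1.0472) = -3.0545; ω₁ = Δθ/dt₁ = -6.1089
distance = √((-5−-1.5)² + (1.5−-3.5)²) = 6.1033; v₂ = distance/dt₂ = 3.0516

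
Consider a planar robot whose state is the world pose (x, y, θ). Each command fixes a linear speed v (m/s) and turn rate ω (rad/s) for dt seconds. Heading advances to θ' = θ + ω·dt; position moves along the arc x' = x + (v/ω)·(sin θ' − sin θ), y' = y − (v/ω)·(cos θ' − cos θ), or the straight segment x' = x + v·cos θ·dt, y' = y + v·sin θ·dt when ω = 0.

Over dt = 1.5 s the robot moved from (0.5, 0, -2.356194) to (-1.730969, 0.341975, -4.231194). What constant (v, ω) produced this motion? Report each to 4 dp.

v = 1.7500, ω = -1.2500

Δθ = -4.231194 − -2.356194 = -1.875000
ω = Δθ/dt = -1.875000/1.5 = -1.2500
R = Δx/(sin θ' − sin θ) = -1.4000
v = R·ω = -1.4000·-1.2500 = 1.7500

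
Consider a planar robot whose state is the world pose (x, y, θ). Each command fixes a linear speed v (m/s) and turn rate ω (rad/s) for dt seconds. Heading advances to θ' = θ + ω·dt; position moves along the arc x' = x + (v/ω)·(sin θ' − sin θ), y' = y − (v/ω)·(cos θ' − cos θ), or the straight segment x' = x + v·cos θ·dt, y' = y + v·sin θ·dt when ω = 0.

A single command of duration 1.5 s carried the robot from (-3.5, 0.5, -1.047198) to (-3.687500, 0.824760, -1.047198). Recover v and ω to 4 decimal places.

v = -0.2500, ω = 0.0000

Δθ = -1.047198 − -1.047198 = 0.000000
ω = Δθ/dt = 0.000000/1.5 = 0.0000
ω = 0 → v = (Δx·cos θ + Δy·sin θ)/dt = -0.2500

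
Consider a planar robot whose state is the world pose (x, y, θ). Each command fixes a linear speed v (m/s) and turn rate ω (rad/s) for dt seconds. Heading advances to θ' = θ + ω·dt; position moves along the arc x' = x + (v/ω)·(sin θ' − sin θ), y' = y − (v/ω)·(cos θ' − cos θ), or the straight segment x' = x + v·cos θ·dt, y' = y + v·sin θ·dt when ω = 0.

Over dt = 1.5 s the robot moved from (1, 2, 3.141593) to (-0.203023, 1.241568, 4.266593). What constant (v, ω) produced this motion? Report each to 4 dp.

v = 1.0000, ω = 0.7500

Δθ = 4.266593 − 3.141593 = 1.125000
ω = Δθ/dt = 1.125000/1.5 = 0.7500
R = Δx/(sin θ' − sin θ) = 1.3333
v = R·ω = 1.3333·0.7500 = 1.0000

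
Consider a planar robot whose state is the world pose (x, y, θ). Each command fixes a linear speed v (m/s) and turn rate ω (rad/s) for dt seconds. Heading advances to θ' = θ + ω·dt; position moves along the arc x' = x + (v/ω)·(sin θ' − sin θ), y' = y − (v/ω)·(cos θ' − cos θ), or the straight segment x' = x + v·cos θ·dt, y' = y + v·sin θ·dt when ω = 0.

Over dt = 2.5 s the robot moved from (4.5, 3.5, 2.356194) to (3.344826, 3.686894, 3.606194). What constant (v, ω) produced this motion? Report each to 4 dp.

Δθ = 3.606194 − 2.356194 = 1.250000
ω = Δθ/dt = 1.250000/2.5 = 0.5000
R = Δx/(sin θ' − sin θ) = 1.0000
v = R·ω = 1.0000·0.5000 = 0.5000

v = 0.5000, ω = 0.5000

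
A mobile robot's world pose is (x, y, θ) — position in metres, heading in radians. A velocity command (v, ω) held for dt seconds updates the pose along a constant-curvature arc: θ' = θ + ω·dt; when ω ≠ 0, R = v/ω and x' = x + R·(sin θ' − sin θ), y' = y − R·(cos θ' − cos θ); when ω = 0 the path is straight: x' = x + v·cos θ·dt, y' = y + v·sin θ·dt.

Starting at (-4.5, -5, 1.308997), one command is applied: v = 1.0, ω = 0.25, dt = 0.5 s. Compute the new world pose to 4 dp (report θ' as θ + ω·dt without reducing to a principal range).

θ' = 1.3090 + 0.25·0.5 = 1.4340
R = v/ω = 1.0/0.25 = 4.0000
x' = -4.5 + 4.0000·(sin 1.4340 − sin 1.3090) = -4.4011
y' = -5 − 4.0000·(cos 1.4340 − cos 1.3090) = -4.5102

(-4.4011, -4.5102, 1.4340)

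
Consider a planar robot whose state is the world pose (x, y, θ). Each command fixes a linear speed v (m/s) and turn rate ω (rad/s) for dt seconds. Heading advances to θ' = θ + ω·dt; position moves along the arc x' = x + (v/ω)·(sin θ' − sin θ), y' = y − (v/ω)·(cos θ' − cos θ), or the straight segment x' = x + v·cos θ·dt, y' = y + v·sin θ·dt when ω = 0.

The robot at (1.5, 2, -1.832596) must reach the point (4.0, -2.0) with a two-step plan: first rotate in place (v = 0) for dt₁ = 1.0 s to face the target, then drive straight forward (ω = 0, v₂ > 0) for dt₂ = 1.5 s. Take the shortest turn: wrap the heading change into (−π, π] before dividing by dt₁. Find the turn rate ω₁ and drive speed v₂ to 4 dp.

heading to target = atan2(-2−2, 4−1.5) = -1.0122
Δθ = wrap(-1.0122 − -1.8326) = 0.8204; ω₁ = Δθ/dt₁ = 0.8204
distance = √((4−1.5)² + (-2−2)²) = 4.7170; v₂ = distance/dt₂ = 3.1447

ω₁ = 0.8204, v₂ = 3.1447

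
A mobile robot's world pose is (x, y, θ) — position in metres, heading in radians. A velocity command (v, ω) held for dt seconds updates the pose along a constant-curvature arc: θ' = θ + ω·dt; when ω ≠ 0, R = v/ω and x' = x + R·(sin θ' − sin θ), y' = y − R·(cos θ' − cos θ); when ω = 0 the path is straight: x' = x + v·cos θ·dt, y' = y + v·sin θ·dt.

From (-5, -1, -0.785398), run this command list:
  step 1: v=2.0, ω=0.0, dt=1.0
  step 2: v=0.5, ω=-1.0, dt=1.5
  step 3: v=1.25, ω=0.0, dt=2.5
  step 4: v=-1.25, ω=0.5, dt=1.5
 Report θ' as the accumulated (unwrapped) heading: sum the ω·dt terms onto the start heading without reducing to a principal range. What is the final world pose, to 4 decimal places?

(-4.9995, -3.7291, -1.5354)

step 1: θ'=-0.7854 (straight) → pose (-3.5858, -2.4142, -0.7854)
step 2: θ'=-2.2854 (R=-0.5000) → pose (-3.5617, -3.0954, -2.2854)
step 3: θ'=-2.2854 (straight) → pose (-5.6095, -5.4559, -2.2854)
step 4: θ'=-1.5354 (R=-2.5000) → pose (-4.9995, -3.7291, -1.5354)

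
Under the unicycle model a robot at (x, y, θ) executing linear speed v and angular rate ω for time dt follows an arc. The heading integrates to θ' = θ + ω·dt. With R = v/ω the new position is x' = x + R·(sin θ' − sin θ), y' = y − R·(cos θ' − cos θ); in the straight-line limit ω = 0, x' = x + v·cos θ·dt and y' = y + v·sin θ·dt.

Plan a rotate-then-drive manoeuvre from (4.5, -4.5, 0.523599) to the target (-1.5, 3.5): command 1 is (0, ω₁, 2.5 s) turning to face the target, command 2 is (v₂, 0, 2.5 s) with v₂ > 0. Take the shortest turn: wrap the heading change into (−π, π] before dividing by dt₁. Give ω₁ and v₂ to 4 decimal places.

ω₁ = 0.6763, v₂ = 4.0000

heading to target = atan2(3.5−-4.5, -1.5−4.5) = 2.2143
Δθ = wrap(2.2143 − 0.5236) = 1.6907; ω₁ = Δθ/dt₁ = 0.6763
distance = √((-1.5−4.5)² + (3.5−-4.5)²) = 10.0000; v₂ = distance/dt₂ = 4.0000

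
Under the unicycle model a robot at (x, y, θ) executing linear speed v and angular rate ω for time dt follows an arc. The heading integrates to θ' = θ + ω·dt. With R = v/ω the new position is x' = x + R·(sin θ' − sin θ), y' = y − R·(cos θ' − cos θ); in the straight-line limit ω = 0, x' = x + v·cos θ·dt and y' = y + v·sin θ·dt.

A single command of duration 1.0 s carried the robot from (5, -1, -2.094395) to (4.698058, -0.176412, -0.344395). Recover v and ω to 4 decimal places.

v = -1.0000, ω = 1.7500

Δθ = -0.344395 − -2.094395 = 1.750000
ω = Δθ/dt = 1.750000/1.0 = 1.7500
R = −Δy/(cos θ' − cos θ) = -0.5714
v = R·ω = -0.5714·1.7500 = -1.0000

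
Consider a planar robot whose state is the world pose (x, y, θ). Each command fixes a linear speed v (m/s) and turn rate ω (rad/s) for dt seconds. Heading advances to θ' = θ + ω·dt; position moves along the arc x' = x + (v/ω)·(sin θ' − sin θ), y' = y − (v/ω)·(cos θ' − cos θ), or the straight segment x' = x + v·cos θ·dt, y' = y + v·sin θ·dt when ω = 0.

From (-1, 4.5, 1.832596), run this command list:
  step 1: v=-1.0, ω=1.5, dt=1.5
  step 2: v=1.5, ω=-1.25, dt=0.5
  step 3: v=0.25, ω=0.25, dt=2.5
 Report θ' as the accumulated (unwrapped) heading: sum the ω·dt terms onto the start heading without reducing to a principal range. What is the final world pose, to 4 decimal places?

(-0.9115, 3.4846, 4.0826)

step 1: θ'=4.0826 (R=-0.6667) → pose (0.1827, 4.2799, 4.0826)
step 2: θ'=3.4576 (R=-1.2000) → pose (-0.4141, 3.8461, 3.4576)
step 3: θ'=4.0826 (R=1.0000) → pose (-0.9115, 3.4846, 4.0826)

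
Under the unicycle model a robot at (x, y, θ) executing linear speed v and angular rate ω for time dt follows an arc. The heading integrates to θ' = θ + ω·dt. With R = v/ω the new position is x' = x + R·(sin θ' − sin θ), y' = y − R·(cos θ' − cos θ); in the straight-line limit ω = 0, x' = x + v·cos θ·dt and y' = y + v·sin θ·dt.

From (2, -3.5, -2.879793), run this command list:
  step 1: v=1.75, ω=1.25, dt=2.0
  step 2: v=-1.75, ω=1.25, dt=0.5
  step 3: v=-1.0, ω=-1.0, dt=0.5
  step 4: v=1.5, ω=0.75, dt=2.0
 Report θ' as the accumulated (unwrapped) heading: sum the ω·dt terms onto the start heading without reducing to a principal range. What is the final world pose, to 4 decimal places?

step 1: θ'=-0.3798 (R=1.4000) → pose (1.8433, -6.1525, -0.3798)
step 2: θ'=0.2452 (R=-1.4000) → pose (0.9844, -6.0947, 0.2452)
step 3: θ'=-0.2548 (R=1.0000) → pose (0.4896, -6.0923, -0.2548)
step 4: θ'=1.2452 (R=2.0000) → pose (2.8887, -4.7966, 1.2452)

(2.8887, -4.7966, 1.2452)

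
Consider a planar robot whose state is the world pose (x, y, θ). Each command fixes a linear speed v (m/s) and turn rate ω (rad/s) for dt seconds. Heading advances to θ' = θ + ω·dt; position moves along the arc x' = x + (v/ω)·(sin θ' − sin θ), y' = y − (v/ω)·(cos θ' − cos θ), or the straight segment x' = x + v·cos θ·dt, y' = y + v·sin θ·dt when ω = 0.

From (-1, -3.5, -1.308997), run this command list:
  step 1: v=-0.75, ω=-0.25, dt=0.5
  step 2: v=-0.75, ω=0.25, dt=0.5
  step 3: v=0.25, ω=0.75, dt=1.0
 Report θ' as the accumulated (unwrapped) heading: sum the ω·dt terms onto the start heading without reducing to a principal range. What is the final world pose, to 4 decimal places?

step 1: θ'=-1.4340 (R=3.0000) → pose (-1.0742, -3.1327, -1.4340)
step 2: θ'=-1.3090 (R=-3.0000) → pose (-1.1484, -2.7653, -1.3090)
step 3: θ'=-0.5590 (R=0.3333) → pose (-1.0032, -2.9616, -0.5590)

(-1.0032, -2.9616, -0.5590)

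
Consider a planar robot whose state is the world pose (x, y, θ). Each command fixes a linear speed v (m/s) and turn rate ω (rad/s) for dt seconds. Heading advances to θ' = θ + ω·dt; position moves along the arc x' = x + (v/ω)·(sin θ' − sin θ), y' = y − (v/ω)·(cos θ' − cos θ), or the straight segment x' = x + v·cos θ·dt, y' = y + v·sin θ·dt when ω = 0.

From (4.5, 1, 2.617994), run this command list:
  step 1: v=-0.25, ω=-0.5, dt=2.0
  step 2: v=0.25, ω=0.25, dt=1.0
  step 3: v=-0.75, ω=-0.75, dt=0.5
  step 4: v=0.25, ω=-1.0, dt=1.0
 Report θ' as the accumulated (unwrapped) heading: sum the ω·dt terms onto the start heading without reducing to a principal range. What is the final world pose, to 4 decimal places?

step 1: θ'=1.6180 (R=0.5000) → pose (4.7494, 0.5906, 1.6180)
step 2: θ'=1.8680 (R=1.0000) → pose (4.7067, 0.8362, 1.8680)
step 3: θ'=1.4930 (R=1.0000) → pose (4.7475, 0.4657, 1.4930)
step 4: θ'=0.4930 (R=-0.2500) → pose (4.8785, 0.6665, 0.4930)

(4.8785, 0.6665, 0.4930)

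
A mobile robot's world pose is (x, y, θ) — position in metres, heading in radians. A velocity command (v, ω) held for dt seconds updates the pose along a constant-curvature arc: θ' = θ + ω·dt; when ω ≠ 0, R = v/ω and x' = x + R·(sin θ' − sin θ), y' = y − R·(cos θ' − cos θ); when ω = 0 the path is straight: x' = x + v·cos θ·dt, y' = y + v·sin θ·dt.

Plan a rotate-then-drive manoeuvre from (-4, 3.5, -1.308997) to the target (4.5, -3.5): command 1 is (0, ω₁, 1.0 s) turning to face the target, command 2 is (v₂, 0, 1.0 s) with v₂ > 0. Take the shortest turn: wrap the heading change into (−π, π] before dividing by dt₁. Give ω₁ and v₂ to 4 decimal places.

ω₁ = 0.6201, v₂ = 11.0114

heading to target = atan2(-3.5−3.5, 4.5−-4) = -0.6889
Δθ = wrap(-0.6889 − -1.3090) = 0.6201; ω₁ = Δθ/dt₁ = 0.6201
distance = √((4.5−-4)² + (-3.5−3.5)²) = 11.0114; v₂ = distance/dt₂ = 11.0114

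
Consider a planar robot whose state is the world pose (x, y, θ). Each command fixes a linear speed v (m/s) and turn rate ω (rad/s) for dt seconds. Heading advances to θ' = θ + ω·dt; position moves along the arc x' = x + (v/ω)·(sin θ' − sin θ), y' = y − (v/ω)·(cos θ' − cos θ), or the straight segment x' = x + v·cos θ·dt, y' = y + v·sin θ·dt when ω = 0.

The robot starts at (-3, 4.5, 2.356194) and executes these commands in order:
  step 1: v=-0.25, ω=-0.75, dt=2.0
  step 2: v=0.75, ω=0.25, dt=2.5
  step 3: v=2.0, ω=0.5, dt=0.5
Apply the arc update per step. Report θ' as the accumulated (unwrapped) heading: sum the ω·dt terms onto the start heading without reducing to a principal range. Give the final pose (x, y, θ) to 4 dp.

(-2.2973, 6.7401, 1.7312)

step 1: θ'=0.8562 (R=0.3333) → pose (-2.9839, 4.0459, 0.8562)
step 2: θ'=1.4812 (R=3.0000) → pose (-2.2620, 5.7434, 1.4812)
step 3: θ'=1.7312 (R=4.0000) → pose (-2.2973, 6.7401, 1.7312)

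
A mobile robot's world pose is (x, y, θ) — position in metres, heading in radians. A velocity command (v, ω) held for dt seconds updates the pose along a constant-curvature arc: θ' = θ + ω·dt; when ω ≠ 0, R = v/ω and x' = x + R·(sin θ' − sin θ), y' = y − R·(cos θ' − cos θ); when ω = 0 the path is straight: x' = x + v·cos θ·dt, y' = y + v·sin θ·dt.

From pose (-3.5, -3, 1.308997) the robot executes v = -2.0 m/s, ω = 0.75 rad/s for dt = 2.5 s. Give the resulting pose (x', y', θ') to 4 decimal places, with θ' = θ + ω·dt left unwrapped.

θ' = 1.3090 + 0.75·2.5 = 3.1840
R = v/ω = -2.0/0.75 = -2.6667
x' = -3.5 + -2.6667·(sin 3.1840 − sin 1.3090) = -0.8112
y' = -3 − -2.6667·(cos 3.1840 − cos 1.3090) = -6.3545

(-0.8112, -6.3545, 3.1840)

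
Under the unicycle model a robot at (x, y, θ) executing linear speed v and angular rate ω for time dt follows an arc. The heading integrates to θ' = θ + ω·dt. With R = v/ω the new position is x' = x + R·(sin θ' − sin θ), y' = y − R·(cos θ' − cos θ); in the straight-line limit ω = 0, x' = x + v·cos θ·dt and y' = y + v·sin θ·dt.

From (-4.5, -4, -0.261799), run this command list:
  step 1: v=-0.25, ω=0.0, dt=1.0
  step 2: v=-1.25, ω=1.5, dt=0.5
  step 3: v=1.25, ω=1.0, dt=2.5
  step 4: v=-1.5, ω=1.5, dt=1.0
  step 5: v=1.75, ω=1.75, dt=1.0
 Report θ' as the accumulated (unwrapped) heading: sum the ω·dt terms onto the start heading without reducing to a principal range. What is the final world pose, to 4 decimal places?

step 1: θ'=-0.2618 (straight) → pose (-4.7415, -3.9353, -0.2618)
step 2: θ'=0.4882 (R=-0.8333) → pose (-5.3480, -4.0043, 0.4882)
step 3: θ'=2.9882 (R=1.2500) → pose (-5.7433, -1.6650, 2.9882)
step 4: θ'=4.4882 (R=-1.0000) → pose (-4.6156, -0.8990, 4.4882)
step 5: θ'=6.2382 (R=1.0000) → pose (-3.6856, -2.1203, 6.2382)

(-3.6856, -2.1203, 6.2382)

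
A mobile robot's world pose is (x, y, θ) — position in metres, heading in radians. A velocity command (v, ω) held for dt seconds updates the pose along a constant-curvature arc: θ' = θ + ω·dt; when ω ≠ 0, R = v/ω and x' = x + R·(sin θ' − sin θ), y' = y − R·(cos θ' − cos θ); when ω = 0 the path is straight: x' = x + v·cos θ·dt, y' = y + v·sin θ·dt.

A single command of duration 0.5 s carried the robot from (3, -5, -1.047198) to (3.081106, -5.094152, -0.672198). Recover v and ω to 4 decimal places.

v = 0.2500, ω = 0.7500

Δθ = -0.672198 − -1.047198 = 0.375000
ω = Δθ/dt = 0.375000/0.5 = 0.7500
R = −Δy/(cos θ' − cos θ) = 0.3333
v = R·ω = 0.3333·0.7500 = 0.2500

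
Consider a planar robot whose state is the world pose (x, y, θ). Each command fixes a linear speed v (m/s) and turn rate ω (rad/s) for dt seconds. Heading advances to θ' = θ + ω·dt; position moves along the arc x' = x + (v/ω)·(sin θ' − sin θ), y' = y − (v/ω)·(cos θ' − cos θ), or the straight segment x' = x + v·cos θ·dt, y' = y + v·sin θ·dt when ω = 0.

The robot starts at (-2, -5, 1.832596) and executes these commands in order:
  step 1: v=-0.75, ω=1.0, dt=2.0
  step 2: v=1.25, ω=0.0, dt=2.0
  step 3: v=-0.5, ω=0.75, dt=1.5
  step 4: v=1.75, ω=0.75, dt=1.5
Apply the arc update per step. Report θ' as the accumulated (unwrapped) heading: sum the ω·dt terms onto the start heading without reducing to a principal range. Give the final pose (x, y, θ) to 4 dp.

(-0.7036, -8.0217, 6.0826)

step 1: θ'=3.8326 (R=-0.7500) → pose (-0.7976, -5.3838, 3.8326)
step 2: θ'=3.8326 (straight) → pose (-2.7241, -6.9771, 3.8326)
step 3: θ'=4.9576 (R=-0.6667) → pose (-2.5022, -6.3015, 4.9576)
step 4: θ'=6.0826 (R=2.3333) → pose (-0.7036, -8.0217, 6.0826)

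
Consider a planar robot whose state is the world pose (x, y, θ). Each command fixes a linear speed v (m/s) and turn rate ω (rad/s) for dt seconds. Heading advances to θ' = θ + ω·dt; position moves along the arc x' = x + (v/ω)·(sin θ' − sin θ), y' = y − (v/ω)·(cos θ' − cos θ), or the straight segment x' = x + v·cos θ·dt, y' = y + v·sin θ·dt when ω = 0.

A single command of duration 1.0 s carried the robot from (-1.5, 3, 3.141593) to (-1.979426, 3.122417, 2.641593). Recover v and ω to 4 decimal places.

v = 0.5000, ω = -0.5000

Δθ = 2.641593 − 3.141593 = -0.500000
ω = Δθ/dt = -0.500000/1.0 = -0.5000
R = Δx/(sin θ' − sin θ) = -1.0000
v = R·ω = -1.0000·-0.5000 = 0.5000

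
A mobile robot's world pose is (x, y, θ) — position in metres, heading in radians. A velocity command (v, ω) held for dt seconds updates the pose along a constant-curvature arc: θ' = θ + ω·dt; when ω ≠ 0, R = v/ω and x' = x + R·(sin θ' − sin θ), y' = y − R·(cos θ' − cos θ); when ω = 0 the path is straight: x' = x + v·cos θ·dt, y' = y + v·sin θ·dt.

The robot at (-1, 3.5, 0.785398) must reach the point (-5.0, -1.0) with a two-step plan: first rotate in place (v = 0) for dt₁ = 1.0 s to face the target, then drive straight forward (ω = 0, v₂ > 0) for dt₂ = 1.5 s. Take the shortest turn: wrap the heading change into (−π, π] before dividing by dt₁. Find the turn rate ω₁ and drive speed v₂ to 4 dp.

heading to target = atan2(-1−3.5, -5−-1) = -2.2974
Δθ = wrap(-2.2974 − 0.7854) = -3.0828; ω₁ = Δθ/dt₁ = -3.0828
distance = √((-5−-1)² + (-1−3.5)²) = 6.0208; v₂ = distance/dt₂ = 4.0139

ω₁ = -3.0828, v₂ = 4.0139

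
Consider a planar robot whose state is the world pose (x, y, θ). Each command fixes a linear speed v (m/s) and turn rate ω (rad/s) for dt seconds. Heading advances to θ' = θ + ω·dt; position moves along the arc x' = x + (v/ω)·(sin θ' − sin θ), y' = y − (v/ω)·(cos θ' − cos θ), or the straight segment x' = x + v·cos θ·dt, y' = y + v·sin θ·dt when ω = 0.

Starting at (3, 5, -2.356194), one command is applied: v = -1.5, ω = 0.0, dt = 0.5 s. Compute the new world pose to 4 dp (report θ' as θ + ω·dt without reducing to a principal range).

θ' = -2.3562 + 0.0·0.5 = -2.3562
ω = 0 → straight: x' = 3 + -1.5·cos(-2.3562)·0.5 = 3.5303
y' = 5 + -1.5·sin(-2.3562)·0.5 = 5.5303

(3.5303, 5.5303, -2.3562)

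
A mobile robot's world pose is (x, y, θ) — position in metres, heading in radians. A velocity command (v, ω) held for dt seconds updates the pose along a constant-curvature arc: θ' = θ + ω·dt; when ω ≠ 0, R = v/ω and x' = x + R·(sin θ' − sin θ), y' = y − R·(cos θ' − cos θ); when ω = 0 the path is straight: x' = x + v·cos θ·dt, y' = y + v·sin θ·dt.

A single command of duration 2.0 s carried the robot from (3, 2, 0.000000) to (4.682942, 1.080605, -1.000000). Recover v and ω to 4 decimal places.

Δθ = -1.000000 − 0.000000 = -1.000000
ω = Δθ/dt = -1.000000/2.0 = -0.5000
R = Δx/(sin θ' − sin θ) = -2.0000
v = R·ω = -2.0000·-0.5000 = 1.0000

v = 1.0000, ω = -0.5000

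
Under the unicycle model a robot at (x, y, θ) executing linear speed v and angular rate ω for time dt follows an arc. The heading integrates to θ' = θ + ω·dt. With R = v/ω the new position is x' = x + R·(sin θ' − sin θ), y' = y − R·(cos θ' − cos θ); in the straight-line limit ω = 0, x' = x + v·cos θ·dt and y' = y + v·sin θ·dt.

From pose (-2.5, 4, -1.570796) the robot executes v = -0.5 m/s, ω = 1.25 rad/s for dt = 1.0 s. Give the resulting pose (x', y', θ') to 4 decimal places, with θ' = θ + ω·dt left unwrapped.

(-2.7739, 4.3796, -0.3208)

θ' = -1.5708 + 1.25·1.0 = -0.3208
R = v/ω = -0.5/1.25 = -0.4000
x' = -2.5 + -0.4000·(sin -0.3208 − sin -1.5708) = -2.7739
y' = 4 − -0.4000·(cos -0.3208 − cos -1.5708) = 4.3796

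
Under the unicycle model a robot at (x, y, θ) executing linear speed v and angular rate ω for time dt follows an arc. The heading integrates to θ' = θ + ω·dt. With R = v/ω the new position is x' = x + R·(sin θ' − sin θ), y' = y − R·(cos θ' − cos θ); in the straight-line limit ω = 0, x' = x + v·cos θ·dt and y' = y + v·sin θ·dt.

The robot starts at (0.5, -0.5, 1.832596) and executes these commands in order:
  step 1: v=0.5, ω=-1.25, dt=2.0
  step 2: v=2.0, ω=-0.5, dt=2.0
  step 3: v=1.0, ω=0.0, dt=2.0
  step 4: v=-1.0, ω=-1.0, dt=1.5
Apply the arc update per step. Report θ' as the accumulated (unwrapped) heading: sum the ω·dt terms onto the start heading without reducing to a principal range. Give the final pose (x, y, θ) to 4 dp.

step 1: θ'=-0.6674 (R=-0.4000) → pose (1.1339, -0.0823, -0.6674)
step 2: θ'=-1.6674 (R=-4.0000) → pose (2.6395, -3.6099, -1.6674)
step 3: θ'=-1.6674 (straight) → pose (2.4466, -5.6005, -1.6674)
step 4: θ'=-3.1674 (R=1.0000) → pose (3.4677, -4.6973, -3.1674)

(3.4677, -4.6973, -3.1674)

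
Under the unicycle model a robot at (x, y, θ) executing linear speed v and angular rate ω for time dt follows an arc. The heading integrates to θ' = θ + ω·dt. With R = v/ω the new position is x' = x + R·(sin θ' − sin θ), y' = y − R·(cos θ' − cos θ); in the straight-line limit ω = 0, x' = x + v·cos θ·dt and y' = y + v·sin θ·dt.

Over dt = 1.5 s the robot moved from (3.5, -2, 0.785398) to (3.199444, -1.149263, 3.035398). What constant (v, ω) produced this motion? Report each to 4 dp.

Δθ = 3.035398 − 0.785398 = 2.250000
ω = Δθ/dt = 2.250000/1.5 = 1.5000
R = −Δy/(cos θ' − cos θ) = 0.5000
v = R·ω = 0.5000·1.5000 = 0.7500

v = 0.7500, ω = 1.5000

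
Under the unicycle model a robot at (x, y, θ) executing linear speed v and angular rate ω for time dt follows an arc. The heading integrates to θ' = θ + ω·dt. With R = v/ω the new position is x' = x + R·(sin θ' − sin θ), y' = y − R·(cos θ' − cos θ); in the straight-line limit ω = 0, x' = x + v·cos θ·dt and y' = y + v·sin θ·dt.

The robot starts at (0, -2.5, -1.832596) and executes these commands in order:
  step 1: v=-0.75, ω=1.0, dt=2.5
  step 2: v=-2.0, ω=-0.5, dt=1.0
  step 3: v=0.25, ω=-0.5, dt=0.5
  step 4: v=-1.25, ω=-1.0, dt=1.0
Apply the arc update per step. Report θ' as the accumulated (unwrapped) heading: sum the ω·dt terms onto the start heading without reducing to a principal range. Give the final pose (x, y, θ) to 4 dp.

step 1: θ'=0.6674 (R=-0.7500) → pose (-1.1887, -1.7168, 0.6674)
step 2: θ'=0.1674 (R=4.0000) → pose (-2.9980, -2.5192, 0.1674)
step 3: θ'=-0.0826 (R=-0.5000) → pose (-2.8734, -2.5139, -0.0826)
step 4: θ'=-1.0826 (R=1.2500) → pose (-3.8742, -1.8544, -1.0826)

(-3.8742, -1.8544, -1.0826)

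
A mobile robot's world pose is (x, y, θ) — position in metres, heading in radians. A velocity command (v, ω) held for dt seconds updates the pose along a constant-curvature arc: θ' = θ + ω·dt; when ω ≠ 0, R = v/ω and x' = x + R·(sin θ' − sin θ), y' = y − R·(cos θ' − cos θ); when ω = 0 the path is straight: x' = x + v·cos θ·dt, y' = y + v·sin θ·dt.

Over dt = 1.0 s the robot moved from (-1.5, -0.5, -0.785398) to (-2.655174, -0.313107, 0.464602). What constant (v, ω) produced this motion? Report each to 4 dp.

Δθ = 0.464602 − -0.785398 = 1.250000
ω = Δθ/dt = 1.250000/1.0 = 1.2500
R = Δx/(sin θ' − sin θ) = -1.0000
v = R·ω = -1.0000·1.2500 = -1.2500

v = -1.2500, ω = 1.2500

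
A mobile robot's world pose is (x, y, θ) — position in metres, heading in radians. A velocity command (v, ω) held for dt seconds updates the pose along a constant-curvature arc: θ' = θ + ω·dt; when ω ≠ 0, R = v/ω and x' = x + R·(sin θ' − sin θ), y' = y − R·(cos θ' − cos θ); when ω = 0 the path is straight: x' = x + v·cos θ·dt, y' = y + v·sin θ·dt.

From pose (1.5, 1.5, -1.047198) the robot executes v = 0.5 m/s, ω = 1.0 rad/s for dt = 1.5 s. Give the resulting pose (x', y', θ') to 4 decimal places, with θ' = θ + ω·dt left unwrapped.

(2.1518, 1.3004, 0.4528)

θ' = -1.0472 + 1.0·1.5 = 0.4528
R = v/ω = 0.5/1.0 = 0.5000
x' = 1.5 + 0.5000·(sin 0.4528 − sin -1.0472) = 2.1518
y' = 1.5 − 0.5000·(cos 0.4528 − cos -1.0472) = 1.3004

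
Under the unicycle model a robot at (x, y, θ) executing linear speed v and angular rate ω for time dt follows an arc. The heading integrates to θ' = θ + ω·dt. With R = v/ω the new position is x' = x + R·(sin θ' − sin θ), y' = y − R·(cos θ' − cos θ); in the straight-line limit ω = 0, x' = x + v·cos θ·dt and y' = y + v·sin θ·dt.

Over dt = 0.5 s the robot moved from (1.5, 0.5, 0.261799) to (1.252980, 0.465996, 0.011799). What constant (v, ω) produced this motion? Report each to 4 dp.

Δθ = 0.011799 − 0.261799 = -0.250000
ω = Δθ/dt = -0.250000/0.5 = -0.5000
R = Δx/(sin θ' − sin θ) = 1.0000
v = R·ω = 1.0000·-0.5000 = -0.5000

v = -0.5000, ω = -0.5000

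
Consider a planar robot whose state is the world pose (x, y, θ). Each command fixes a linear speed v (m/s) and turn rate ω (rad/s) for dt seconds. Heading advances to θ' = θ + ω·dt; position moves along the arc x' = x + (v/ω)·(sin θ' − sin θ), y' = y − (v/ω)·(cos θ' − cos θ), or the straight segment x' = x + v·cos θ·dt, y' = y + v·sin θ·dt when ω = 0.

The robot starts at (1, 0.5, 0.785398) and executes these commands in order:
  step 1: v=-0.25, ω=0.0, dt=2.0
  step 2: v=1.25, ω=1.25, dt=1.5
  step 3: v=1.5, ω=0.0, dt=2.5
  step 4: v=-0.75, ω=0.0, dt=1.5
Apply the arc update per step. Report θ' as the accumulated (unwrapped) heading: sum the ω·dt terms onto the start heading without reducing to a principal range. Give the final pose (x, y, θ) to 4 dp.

step 1: θ'=0.7854 (straight) → pose (0.6464, 0.1464, 0.7854)
step 2: θ'=2.6604 (R=1.0000) → pose (0.4022, 1.7400, 2.6604)
step 3: θ'=2.6604 (straight) → pose (-2.9220, 3.4756, 2.6604)
step 4: θ'=2.6604 (straight) → pose (-1.9247, 2.9549, 2.6604)

(-1.9247, 2.9549, 2.6604)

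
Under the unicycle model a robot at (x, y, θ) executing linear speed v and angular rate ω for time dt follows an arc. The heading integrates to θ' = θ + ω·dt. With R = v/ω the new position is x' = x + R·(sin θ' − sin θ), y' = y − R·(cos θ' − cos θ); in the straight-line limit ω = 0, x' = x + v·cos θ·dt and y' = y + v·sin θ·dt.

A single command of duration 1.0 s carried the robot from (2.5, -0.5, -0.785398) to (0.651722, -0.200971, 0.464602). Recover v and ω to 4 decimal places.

v = -2.0000, ω = 1.2500

Δθ = 0.464602 − -0.785398 = 1.250000
ω = Δθ/dt = 1.250000/1.0 = 1.2500
R = Δx/(sin θ' − sin θ) = -1.6000
v = R·ω = -1.6000·1.2500 = -2.0000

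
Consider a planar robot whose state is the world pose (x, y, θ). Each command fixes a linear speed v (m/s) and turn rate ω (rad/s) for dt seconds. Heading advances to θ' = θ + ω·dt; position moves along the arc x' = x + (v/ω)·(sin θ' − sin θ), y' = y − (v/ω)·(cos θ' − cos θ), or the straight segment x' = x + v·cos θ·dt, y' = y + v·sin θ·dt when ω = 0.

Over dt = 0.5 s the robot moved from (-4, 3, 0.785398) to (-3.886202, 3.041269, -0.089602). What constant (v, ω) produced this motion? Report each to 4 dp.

Δθ = -0.089602 − 0.785398 = -0.875000
ω = Δθ/dt = -0.875000/0.5 = -1.7500
R = Δx/(sin θ' − sin θ) = -0.1429
v = R·ω = -0.1429·-1.7500 = 0.2500

v = 0.2500, ω = -1.7500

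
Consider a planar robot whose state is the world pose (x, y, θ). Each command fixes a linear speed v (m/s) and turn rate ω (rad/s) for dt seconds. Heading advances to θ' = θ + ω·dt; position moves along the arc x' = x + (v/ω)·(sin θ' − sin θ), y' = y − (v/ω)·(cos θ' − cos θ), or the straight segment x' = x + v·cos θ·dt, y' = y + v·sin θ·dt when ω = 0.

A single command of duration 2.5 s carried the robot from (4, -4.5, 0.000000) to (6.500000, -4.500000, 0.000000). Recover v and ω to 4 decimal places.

Δθ = 0.000000 − 0.000000 = 0.000000
ω = Δθ/dt = 0.000000/2.5 = 0.0000
ω = 0 → v = (Δx·cos θ + Δy·sin θ)/dt = 1.0000

v = 1.0000, ω = 0.0000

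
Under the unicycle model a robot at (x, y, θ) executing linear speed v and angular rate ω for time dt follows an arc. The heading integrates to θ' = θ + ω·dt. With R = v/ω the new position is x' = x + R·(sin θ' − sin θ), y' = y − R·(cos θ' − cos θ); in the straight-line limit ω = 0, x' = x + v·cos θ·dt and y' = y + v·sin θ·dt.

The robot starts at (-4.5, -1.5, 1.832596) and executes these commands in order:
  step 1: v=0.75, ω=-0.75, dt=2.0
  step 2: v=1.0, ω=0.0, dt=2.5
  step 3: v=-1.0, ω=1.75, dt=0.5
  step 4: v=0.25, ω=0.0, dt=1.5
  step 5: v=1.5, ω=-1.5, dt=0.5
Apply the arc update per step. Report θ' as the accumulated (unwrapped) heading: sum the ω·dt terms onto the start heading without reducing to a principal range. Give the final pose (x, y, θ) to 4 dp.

(-1.2190, 1.0755, 0.4576)

step 1: θ'=0.3326 (R=-1.0000) → pose (-3.8606, -0.2960, 0.3326)
step 2: θ'=0.3326 (straight) → pose (-1.4976, 0.5203, 0.3326)
step 3: θ'=1.2076 (R=-0.5714) → pose (-1.8452, 0.1832, 1.2076)
step 4: θ'=1.2076 (straight) → pose (-1.7119, 0.5337, 1.2076)
step 5: θ'=0.4576 (R=-1.0000) → pose (-1.2190, 1.0755, 0.4576)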